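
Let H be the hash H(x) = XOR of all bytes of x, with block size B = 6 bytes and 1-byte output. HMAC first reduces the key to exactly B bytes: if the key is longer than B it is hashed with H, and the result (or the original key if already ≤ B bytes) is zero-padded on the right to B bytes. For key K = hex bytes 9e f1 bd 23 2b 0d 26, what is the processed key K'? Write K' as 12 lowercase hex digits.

|K| = 7 > B = 6, so first hash the key.
H(K): XOR 9e⊕f1⊕bd⊕23⊕2b⊕0d⊕26 = f1.
Zero-pad H(K) = f1 to 6 bytes: K' = f1 00 00 00 00 00.

f10000000000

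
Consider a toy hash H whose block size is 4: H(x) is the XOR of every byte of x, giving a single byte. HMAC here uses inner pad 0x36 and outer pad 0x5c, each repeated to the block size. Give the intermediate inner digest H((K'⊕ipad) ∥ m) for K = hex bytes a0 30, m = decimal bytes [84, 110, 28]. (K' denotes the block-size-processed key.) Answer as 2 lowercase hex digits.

b6

Key hex bytes a0 30 is 2 bytes ≤ B = 4; zero-pad to 4 bytes: K' = a0 30 00 00.
K' ⊕ ipad = 96 06 36 36.
Inner input = 96 06 36 36 ∥ 54 6e 1c.
Inner hash: XOR 96⊕06⊕36⊕36⊕54⊕6e⊕1c = b6.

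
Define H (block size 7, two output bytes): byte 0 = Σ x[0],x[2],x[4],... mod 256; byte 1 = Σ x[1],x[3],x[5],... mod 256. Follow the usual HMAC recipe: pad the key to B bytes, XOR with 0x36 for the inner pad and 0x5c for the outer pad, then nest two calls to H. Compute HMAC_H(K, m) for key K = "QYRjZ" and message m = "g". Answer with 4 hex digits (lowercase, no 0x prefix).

e504

Key "QYRjZ" = 51 59 52 6a 5a is 5 bytes ≤ B = 7; zero-pad to 7 bytes: K' = 51 59 52 6a 5a 00 00.
K' ⊕ ipad = 67 6f 64 5c 6c 36 36.  K' ⊕ opad = 0d 05 0e 36 06 5c 5c.
Inner input = (K'⊕ipad) ∥ m = 67 6f 64 5c 6c 36 36 ∥ 67.
Inner hash: even-index sum = 365 mod 256 = 109; odd-index sum = 360 mod 256 = 104 → 6d 68.
Outer input = (K'⊕opad) ∥ inner = 0d 05 0e 36 06 5c 5c ∥ 6d 68.
Outer hash (tag): even-index sum = 229 mod 256 = 229; odd-index sum = 260 mod 256 = 4 → e5 04.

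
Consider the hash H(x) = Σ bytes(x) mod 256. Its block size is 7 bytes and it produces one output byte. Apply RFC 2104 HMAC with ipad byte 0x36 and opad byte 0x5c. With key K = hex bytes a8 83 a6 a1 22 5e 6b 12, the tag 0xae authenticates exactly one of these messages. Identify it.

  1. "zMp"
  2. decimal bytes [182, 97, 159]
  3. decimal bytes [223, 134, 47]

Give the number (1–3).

2

Key hex bytes a8 83 a6 a1 22 5e 6b 12 is 8 bytes > B = 7, so hash it first: H(key) = 6f, then zero-pad to 7 bytes: K' = 6f 00 00 00 00 00 00.
K' ⊕ ipad = 59 36 36 36 36 36 36; K' ⊕ opad = 33 5c 5c 5c 5c 5c 5c.
m1: inner = H(59 36 36 36 36 36 36 7a 4d 70) = d4; tag = H(33 5c 5c 5c 5c 5c 5c d4) = 2f
m2: inner = H(59 36 36 36 36 36 36 b6 61 9f) = 53; tag = H(33 5c 5c 5c 5c 5c 5c 53) = ae ← matches
m3: inner = H(59 36 36 36 36 36 36 df 86 2f) = 31; tag = H(33 5c 5c 5c 5c 5c 5c 31) = 8c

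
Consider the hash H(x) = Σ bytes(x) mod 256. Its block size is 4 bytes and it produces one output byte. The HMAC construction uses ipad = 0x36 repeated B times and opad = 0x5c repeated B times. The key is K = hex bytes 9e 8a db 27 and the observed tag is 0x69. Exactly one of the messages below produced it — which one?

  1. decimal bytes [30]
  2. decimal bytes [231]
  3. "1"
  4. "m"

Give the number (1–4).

4

Key hex bytes 9e 8a db 27 is exactly B = 4 bytes: K' = 9e 8a db 27.
K' ⊕ ipad = a8 bc ed 11; K' ⊕ opad = c2 d6 87 7b.
m1: inner = H(a8 bc ed 11 1e) = 80; tag = H(c2 d6 87 7b 80) = 1a
m2: inner = H(a8 bc ed 11 e7) = 49; tag = H(c2 d6 87 7b 49) = e3
m3: inner = H(a8 bc ed 11 31) = 93; tag = H(c2 d6 87 7b 93) = 2d
m4: inner = H(a8 bc ed 11 6d) = cf; tag = H(c2 d6 87 7b cf) = 69 ← matches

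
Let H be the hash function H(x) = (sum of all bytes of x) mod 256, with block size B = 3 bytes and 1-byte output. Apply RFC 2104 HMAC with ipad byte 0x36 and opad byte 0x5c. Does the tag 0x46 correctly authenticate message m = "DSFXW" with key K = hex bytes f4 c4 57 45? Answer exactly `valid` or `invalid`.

invalid

Key hex bytes f4 c4 57 45 is 4 bytes > B = 3, so hash it first: H(key) = 54, then zero-pad to 3 bytes: K' = 54 00 00.
K' ⊕ ipad = 62 36 36; K' ⊕ opad = 08 5c 5c.
Inner hash: sum = 98+54+54+68+83+70+88+87 = 602; mod 256 = 90 → 5a.
Outer hash (recomputed tag): sum = 8+92+92+90 = 282; mod 256 = 26 → 1a.
Recomputed tag = 1a; claimed = 46 → mismatch.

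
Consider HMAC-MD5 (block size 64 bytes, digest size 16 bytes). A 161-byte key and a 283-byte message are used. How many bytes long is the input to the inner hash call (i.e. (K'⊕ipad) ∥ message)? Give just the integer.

347

Key is 161 > 64 bytes, so it is hashed to 16 bytes then zero-padded to 64: |K'| = 64.
Inner input = (K'⊕ipad) ∥ m → 64 + 283 = 347 bytes.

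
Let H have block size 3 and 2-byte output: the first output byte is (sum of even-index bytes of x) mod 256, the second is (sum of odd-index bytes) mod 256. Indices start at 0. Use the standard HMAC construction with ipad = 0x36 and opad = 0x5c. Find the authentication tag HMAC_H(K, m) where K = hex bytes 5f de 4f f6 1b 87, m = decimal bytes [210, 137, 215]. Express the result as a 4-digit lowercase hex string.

07c5

Key hex bytes 5f de 4f f6 1b 87 is 6 bytes > B = 3, so hash it first: H(key) = c9 5b, then zero-pad to 3 bytes: K' = c9 5b 00.
K' ⊕ ipad = ff 6d 36.  K' ⊕ opad = 95 07 5c.
Inner input = (K'⊕ipad) ∥ m = ff 6d 36 ∥ d2 89 d7.
Inner hash: even-index sum = 446 mod 256 = 190; odd-index sum = 534 mod 256 = 22 → be 16.
Outer input = (K'⊕opad) ∥ inner = 95 07 5c ∥ be 16.
Outer hash (tag): even-index sum = 263 mod 256 = 7; odd-index sum = 197 mod 256 = 197 → 07 c5.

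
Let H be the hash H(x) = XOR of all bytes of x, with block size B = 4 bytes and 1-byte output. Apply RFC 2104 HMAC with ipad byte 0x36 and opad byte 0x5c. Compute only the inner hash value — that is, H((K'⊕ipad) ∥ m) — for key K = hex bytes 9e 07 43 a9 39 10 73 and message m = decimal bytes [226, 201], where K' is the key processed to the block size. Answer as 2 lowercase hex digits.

02

Key hex bytes 9e 07 43 a9 39 10 73 is 7 bytes > B = 4, so hash it first: H(key) = 29, then zero-pad to 4 bytes: K' = 29 00 00 00.
K' ⊕ ipad = 1f 36 36 36.
Inner input = 1f 36 36 36 ∥ e2 c9.
Inner hash: XOR 1f⊕36⊕36⊕36⊕e2⊕c9 = 02.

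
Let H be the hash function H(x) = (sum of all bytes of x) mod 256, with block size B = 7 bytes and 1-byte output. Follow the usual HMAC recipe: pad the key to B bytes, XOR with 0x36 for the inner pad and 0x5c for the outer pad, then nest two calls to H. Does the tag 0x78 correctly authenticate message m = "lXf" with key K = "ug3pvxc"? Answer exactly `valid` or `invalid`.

valid

Key "ug3pvxc" = 75 67 33 70 76 78 63 is exactly B = 7 bytes: K' = 75 67 33 70 76 78 63.
K' ⊕ ipad = 43 51 05 46 40 4e 55; K' ⊕ opad = 29 3b 6f 2c 2a 24 3f.
Inner hash: sum = 67+81+5+70+64+78+85+108+88+102 = 748; mod 256 = 236 → ec.
Outer hash (recomputed tag): sum = 41+59+111+44+42+36+63+236 = 632; mod 256 = 120 → 78.
Recomputed tag = 78; claimed = 78 → match.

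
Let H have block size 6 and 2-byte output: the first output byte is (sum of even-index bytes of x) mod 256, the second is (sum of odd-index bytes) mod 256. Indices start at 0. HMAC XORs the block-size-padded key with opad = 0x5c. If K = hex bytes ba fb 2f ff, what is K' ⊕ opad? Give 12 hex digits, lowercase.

e6a773a35c5c

Key hex bytes ba fb 2f ff is 4 bytes ≤ B = 6; zero-pad to 6 bytes: K' = ba fb 2f ff 00 00.
XOR each byte with 0x5c: ba⊕5c=e6, fb⊕5c=a7, 2f⊕5c=73, ff⊕5c=a3, 00⊕5c=5c, 00⊕5c=5c.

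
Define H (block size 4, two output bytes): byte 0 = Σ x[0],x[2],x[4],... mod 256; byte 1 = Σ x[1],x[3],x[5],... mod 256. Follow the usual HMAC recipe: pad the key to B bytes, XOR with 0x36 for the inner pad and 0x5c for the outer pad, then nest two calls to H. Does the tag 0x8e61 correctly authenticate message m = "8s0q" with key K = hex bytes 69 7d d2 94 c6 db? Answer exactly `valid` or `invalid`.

Key hex bytes 69 7d d2 94 c6 db is 6 bytes > B = 4, so hash it first: H(key) = 01 ec, then zero-pad to 4 bytes: K' = 01 ec 00 00.
K' ⊕ ipad = 37 da 36 36; K' ⊕ opad = 5d b0 5c 5c.
Inner hash: even-index sum = 213 mod 256 = 213; odd-index sum = 500 mod 256 = 244 → d5 f4.
Outer hash (recomputed tag): even-index sum = 398 mod 256 = 142; odd-index sum = 512 mod 256 = 0 → 8e 00.
Recomputed tag = 8e00; claimed = 8e61 → mismatch.

invalid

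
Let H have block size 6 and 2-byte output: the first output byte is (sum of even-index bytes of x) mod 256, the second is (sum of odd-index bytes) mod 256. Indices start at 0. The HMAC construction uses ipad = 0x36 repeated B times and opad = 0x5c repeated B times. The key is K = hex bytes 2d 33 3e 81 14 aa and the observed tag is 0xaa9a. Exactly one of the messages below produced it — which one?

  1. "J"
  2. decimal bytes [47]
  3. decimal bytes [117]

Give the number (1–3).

1

Key hex bytes 2d 33 3e 81 14 aa is exactly B = 6 bytes: K' = 2d 33 3e 81 14 aa.
K' ⊕ ipad = 1b 05 08 b7 22 9c; K' ⊕ opad = 71 6f 62 dd 48 f6.
m1: inner = H(1b 05 08 b7 22 9c 4a) = 8f 58; tag = H(71 6f 62 dd 48 f6 8f 58) = aa9a ← matches
m2: inner = H(1b 05 08 b7 22 9c 2f) = 74 58; tag = H(71 6f 62 dd 48 f6 74 58) = 8f9a
m3: inner = H(1b 05 08 b7 22 9c 75) = ba 58; tag = H(71 6f 62 dd 48 f6 ba 58) = d59a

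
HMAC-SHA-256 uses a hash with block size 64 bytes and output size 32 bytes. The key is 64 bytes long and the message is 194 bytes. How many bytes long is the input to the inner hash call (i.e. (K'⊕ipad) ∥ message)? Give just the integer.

Key is 64 ≤ 64 bytes, zero-padded: |K'| = 64.
Inner input = (K'⊕ipad) ∥ m → 64 + 194 = 258 bytes.

258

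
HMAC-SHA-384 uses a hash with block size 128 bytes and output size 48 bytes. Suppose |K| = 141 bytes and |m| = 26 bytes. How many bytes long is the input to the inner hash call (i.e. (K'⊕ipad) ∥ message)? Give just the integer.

154

Key is 141 > 128 bytes, so it is hashed to 48 bytes then zero-padded to 128: |K'| = 128.
Inner input = (K'⊕ipad) ∥ m → 128 + 26 = 154 bytes.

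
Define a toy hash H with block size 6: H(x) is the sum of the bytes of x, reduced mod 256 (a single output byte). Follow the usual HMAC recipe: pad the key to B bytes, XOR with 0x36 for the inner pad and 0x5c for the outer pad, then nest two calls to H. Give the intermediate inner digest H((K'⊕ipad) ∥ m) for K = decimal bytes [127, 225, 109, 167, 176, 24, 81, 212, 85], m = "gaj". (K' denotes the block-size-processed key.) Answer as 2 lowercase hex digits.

c0

Key decimal bytes [127, 225, 109, 167, 176, 24, 81, 212, 85] = 7f e1 6d a7 b0 18 51 d4 55 is 9 bytes > B = 6, so hash it first: H(key) = b6, then zero-pad to 6 bytes: K' = b6 00 00 00 00 00.
K' ⊕ ipad = 80 36 36 36 36 36.
Inner input = 80 36 36 36 36 36 ∥ 67 61 6a.
Inner hash: sum = 128+54+54+54+54+54+103+97+106 = 704; mod 256 = 192 → c0.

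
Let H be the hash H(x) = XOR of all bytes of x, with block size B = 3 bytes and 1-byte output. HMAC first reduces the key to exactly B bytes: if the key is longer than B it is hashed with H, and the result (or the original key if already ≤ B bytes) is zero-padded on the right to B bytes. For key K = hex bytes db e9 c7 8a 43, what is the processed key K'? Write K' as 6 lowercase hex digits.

3c0000

|K| = 5 > B = 3, so first hash the key.
H(K): XOR db⊕e9⊕c7⊕8a⊕43 = 3c.
Zero-pad H(K) = 3c to 3 bytes: K' = 3c 00 00.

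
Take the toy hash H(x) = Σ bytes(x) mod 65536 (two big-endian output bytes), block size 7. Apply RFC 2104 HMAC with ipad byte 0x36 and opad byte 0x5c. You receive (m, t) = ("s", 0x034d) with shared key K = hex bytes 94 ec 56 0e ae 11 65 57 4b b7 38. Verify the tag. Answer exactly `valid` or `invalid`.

Key hex bytes 94 ec 56 0e ae 11 65 57 4b b7 38 is 11 bytes > B = 7, so hash it first: H(key) = 04 99, then zero-pad to 7 bytes: K' = 04 99 00 00 00 00 00.
K' ⊕ ipad = 32 af 36 36 36 36 36; K' ⊕ opad = 58 c5 5c 5c 5c 5c 5c.
Inner hash: sum = 50+175+54+54+54+54+54+115 = 610 → 02 62.
Outer hash (recomputed tag): sum = 88+197+92+92+92+92+92+2+98 = 845 → 03 4d.
Recomputed tag = 034d; claimed = 034d → match.

valid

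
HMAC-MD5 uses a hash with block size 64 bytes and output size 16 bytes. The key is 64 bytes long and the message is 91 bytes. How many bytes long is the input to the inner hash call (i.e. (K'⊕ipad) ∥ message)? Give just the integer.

Key is 64 ≤ 64 bytes, zero-padded: |K'| = 64.
Inner input = (K'⊕ipad) ∥ m → 64 + 91 = 155 bytes.

155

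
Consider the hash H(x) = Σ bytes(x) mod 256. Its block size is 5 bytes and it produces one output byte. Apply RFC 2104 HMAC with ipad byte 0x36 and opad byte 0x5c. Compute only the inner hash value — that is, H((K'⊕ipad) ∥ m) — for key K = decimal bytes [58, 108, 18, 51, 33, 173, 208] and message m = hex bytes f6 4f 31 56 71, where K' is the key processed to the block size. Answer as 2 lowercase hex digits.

d4

Key decimal bytes [58, 108, 18, 51, 33, 173, 208] = 3a 6c 12 33 21 ad d0 is 7 bytes > B = 5, so hash it first: H(key) = 89, then zero-pad to 5 bytes: K' = 89 00 00 00 00.
K' ⊕ ipad = bf 36 36 36 36.
Inner input = bf 36 36 36 36 ∥ f6 4f 31 56 71.
Inner hash: sum = 191+54+54+54+54+246+79+49+86+113 = 980; mod 256 = 212 → d4.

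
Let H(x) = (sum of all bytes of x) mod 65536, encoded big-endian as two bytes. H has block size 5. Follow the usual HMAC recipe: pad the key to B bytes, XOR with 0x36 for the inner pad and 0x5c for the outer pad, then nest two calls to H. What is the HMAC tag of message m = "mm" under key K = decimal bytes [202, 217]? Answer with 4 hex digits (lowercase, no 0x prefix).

Key decimal bytes [202, 217] = ca d9 is 2 bytes ≤ B = 5; zero-pad to 5 bytes: K' = ca d9 00 00 00.
K' ⊕ ipad = fc ef 36 36 36.  K' ⊕ opad = 96 85 5c 5c 5c.
Inner input = (K'⊕ipad) ∥ m = fc ef 36 36 36 ∥ 6d 6d.
Inner hash: sum = 252+239+54+54+54+109+109 = 871 → 03 67.
Outer input = (K'⊕opad) ∥ inner = 96 85 5c 5c 5c ∥ 03 67.
Outer hash (tag): sum = 150+133+92+92+92+3+103 = 665 → 02 99.

0299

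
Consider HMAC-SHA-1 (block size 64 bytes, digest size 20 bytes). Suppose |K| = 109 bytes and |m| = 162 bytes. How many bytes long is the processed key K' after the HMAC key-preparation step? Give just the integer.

Key is 109 > 64 bytes, so it is hashed to 20 bytes then zero-padded to 64: |K'| = 64.

64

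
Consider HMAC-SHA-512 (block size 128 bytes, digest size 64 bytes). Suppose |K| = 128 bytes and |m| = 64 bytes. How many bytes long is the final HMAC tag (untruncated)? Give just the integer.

The tag is one SHA-512 digest: 64 bytes.

64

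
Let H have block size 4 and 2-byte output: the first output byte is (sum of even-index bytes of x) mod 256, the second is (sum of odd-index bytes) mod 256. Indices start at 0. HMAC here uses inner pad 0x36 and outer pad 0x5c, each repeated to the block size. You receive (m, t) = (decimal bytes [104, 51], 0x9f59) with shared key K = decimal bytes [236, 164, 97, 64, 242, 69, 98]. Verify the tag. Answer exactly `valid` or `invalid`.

invalid

Key decimal bytes [236, 164, 97, 64, 242, 69, 98] = ec a4 61 40 f2 45 62 is 7 bytes > B = 4, so hash it first: H(key) = a1 29, then zero-pad to 4 bytes: K' = a1 29 00 00.
K' ⊕ ipad = 97 1f 36 36; K' ⊕ opad = fd 75 5c 5c.
Inner hash: even-index sum = 309 mod 256 = 53; odd-index sum = 136 mod 256 = 136 → 35 88.
Outer hash (recomputed tag): even-index sum = 398 mod 256 = 142; odd-index sum = 345 mod 256 = 89 → 8e 59.
Recomputed tag = 8e59; claimed = 9f59 → mismatch.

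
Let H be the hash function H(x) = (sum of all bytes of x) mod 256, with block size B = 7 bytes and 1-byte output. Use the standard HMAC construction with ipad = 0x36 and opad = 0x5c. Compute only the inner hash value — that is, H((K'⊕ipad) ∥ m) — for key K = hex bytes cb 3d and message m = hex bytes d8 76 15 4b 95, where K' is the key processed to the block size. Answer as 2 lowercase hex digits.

Key hex bytes cb 3d is 2 bytes ≤ B = 7; zero-pad to 7 bytes: K' = cb 3d 00 00 00 00 00.
K' ⊕ ipad = fd 0b 36 36 36 36 36.
Inner input = fd 0b 36 36 36 36 36 ∥ d8 76 15 4b 95.
Inner hash: sum = 253+11+54+54+54+54+54+216+118+21+75+149 = 1113; mod 256 = 89 → 59.

59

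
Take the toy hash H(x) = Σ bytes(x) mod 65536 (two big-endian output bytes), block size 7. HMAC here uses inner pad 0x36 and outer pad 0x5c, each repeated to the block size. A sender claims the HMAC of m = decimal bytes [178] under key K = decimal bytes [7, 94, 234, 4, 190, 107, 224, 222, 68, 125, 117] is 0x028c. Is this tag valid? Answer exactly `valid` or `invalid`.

Key decimal bytes [7, 94, 234, 4, 190, 107, 224, 222, 68, 125, 117] = 07 5e ea 04 be 6b e0 de 44 7d 75 is 11 bytes > B = 7, so hash it first: H(key) = 05 70, then zero-pad to 7 bytes: K' = 05 70 00 00 00 00 00.
K' ⊕ ipad = 33 46 36 36 36 36 36; K' ⊕ opad = 59 2c 5c 5c 5c 5c 5c.
Inner hash: sum = 51+70+54+54+54+54+54+178 = 569 → 02 39.
Outer hash (recomputed tag): sum = 89+44+92+92+92+92+92+2+57 = 652 → 02 8c.
Recomputed tag = 028c; claimed = 028c → match.

valid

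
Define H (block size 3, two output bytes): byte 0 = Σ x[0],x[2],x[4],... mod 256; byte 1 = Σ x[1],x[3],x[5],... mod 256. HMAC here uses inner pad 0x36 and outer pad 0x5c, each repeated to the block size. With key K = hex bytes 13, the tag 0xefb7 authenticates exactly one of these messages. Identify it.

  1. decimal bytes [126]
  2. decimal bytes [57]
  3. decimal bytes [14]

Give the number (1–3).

Key hex bytes 13 is 1 byte ≤ B = 3; zero-pad to 3 bytes: K' = 13 00 00.
K' ⊕ ipad = 25 36 36; K' ⊕ opad = 4f 5c 5c.
m1: inner = H(25 36 36 7e) = 5b b4; tag = H(4f 5c 5c 5b b4) = 5fb7
m2: inner = H(25 36 36 39) = 5b 6f; tag = H(4f 5c 5c 5b 6f) = 1ab7
m3: inner = H(25 36 36 0e) = 5b 44; tag = H(4f 5c 5c 5b 44) = efb7 ← matches

3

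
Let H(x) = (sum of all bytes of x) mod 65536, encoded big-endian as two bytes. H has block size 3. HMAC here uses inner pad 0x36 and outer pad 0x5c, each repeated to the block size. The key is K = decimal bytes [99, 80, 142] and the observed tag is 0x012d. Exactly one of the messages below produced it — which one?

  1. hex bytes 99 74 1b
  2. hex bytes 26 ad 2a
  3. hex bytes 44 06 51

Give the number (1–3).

3

Key decimal bytes [99, 80, 142] = 63 50 8e is exactly B = 3 bytes: K' = 63 50 8e.
K' ⊕ ipad = 55 66 b8; K' ⊕ opad = 3f 0c d2.
m1: inner = H(55 66 b8 99 74 1b) = 02 9b; tag = H(3f 0c d2 02 9b) = 01ba
m2: inner = H(55 66 b8 26 ad 2a) = 02 70; tag = H(3f 0c d2 02 70) = 018f
m3: inner = H(55 66 b8 44 06 51) = 02 0e; tag = H(3f 0c d2 02 0e) = 012d ← matches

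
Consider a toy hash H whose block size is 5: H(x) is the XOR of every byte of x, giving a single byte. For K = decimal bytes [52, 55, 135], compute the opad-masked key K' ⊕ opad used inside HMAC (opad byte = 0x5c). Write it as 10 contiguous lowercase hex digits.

686bdb5c5c

Key decimal bytes [52, 55, 135] = 34 37 87 is 3 bytes ≤ B = 5; zero-pad to 5 bytes: K' = 34 37 87 00 00.
XOR each byte with 0x5c: 34⊕5c=68, 37⊕5c=6b, 87⊕5c=db, 00⊕5c=5c, 00⊕5c=5c.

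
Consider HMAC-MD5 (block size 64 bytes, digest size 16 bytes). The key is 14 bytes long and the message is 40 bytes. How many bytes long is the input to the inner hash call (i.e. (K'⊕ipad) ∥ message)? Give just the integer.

Key is 14 ≤ 64 bytes, zero-padded: |K'| = 64.
Inner input = (K'⊕ipad) ∥ m → 64 + 40 = 104 bytes.

104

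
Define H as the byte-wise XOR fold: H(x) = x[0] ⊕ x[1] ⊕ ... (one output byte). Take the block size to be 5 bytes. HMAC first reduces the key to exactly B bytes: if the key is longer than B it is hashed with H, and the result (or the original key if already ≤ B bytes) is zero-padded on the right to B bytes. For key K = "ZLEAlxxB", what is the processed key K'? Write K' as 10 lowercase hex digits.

3c00000000

|K| = 8 > B = 5, so first hash the key.
H(K): XOR 5a⊕4c⊕45⊕41⊕6c⊕78⊕78⊕42 = 3c.
Zero-pad H(K) = 3c to 5 bytes: K' = 3c 00 00 00 00.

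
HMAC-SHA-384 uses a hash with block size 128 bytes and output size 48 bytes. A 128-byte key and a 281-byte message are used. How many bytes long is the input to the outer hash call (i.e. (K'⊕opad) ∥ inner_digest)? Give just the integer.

176

Key is 128 ≤ 128 bytes, zero-padded: |K'| = 128.
Outer input = (K'⊕opad) ∥ H(inner) → 128 + 48 = 176 bytes.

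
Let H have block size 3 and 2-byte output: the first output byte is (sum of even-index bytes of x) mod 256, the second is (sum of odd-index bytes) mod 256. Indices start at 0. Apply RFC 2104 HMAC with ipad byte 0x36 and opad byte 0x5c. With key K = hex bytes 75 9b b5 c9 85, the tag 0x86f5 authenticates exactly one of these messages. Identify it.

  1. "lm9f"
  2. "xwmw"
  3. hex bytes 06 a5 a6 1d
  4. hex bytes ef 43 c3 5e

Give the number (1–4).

2

Key hex bytes 75 9b b5 c9 85 is 5 bytes > B = 3, so hash it first: H(key) = af 64, then zero-pad to 3 bytes: K' = af 64 00.
K' ⊕ ipad = 99 52 36; K' ⊕ opad = f3 38 5c.
m1: inner = H(99 52 36 6c 6d 39 66) = a2 f7; tag = H(f3 38 5c a2 f7) = 46da
m2: inner = H(99 52 36 78 77 6d 77) = bd 37; tag = H(f3 38 5c bd 37) = 86f5 ← matches
m3: inner = H(99 52 36 06 a5 a6 1d) = 91 fe; tag = H(f3 38 5c 91 fe) = 4dc9
m4: inner = H(99 52 36 ef 43 c3 5e) = 70 04; tag = H(f3 38 5c 70 04) = 53a8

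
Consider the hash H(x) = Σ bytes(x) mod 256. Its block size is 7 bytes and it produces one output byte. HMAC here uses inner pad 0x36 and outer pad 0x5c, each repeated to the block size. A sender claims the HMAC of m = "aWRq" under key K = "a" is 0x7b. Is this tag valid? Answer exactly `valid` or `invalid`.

valid

Key "a" = 61 is 1 byte ≤ B = 7; zero-pad to 7 bytes: K' = 61 00 00 00 00 00 00.
K' ⊕ ipad = 57 36 36 36 36 36 36; K' ⊕ opad = 3d 5c 5c 5c 5c 5c 5c.
Inner hash: sum = 87+54+54+54+54+54+54+97+87+82+113 = 790; mod 256 = 22 → 16.
Outer hash (recomputed tag): sum = 61+92+92+92+92+92+92+22 = 635; mod 256 = 123 → 7b.
Recomputed tag = 7b; claimed = 7b → match.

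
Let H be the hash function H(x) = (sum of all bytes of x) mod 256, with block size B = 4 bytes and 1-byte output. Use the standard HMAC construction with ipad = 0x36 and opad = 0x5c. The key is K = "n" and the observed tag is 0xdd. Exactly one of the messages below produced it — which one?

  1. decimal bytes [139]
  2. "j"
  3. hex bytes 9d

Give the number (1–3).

Key "n" = 6e is 1 byte ≤ B = 4; zero-pad to 4 bytes: K' = 6e 00 00 00.
K' ⊕ ipad = 58 36 36 36; K' ⊕ opad = 32 5c 5c 5c.
m1: inner = H(58 36 36 36 8b) = 85; tag = H(32 5c 5c 5c 85) = cb
m2: inner = H(58 36 36 36 6a) = 64; tag = H(32 5c 5c 5c 64) = aa
m3: inner = H(58 36 36 36 9d) = 97; tag = H(32 5c 5c 5c 97) = dd ← matches

3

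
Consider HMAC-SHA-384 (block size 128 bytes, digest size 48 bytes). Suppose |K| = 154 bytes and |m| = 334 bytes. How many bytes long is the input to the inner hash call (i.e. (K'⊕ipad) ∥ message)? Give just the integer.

Key is 154 > 128 bytes, so it is hashed to 48 bytes then zero-padded to 128: |K'| = 128.
Inner input = (K'⊕ipad) ∥ m → 128 + 334 = 462 bytes.

462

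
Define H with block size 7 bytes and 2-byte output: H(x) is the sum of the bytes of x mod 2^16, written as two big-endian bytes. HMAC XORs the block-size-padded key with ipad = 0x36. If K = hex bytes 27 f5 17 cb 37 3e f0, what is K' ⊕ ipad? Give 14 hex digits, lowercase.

11c321fd0108c6

Key hex bytes 27 f5 17 cb 37 3e f0 is exactly B = 7 bytes: K' = 27 f5 17 cb 37 3e f0.
XOR each byte with 0x36: 27⊕36=11, f5⊕36=c3, 17⊕36=21, cb⊕36=fd, 37⊕36=01, 3e⊕36=08, f0⊕36=c6.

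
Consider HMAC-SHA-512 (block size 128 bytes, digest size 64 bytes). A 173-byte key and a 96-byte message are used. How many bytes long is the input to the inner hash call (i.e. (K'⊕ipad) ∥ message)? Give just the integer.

224

Key is 173 > 128 bytes, so it is hashed to 64 bytes then zero-padded to 128: |K'| = 128.
Inner input = (K'⊕ipad) ∥ m → 128 + 96 = 224 bytes.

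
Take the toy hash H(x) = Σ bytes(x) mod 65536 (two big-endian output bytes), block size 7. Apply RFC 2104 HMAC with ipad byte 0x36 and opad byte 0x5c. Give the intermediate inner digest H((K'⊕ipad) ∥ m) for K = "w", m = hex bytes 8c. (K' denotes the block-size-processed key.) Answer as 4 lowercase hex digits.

Key "w" = 77 is 1 byte ≤ B = 7; zero-pad to 7 bytes: K' = 77 00 00 00 00 00 00.
K' ⊕ ipad = 41 36 36 36 36 36 36.
Inner input = 41 36 36 36 36 36 36 ∥ 8c.
Inner hash: sum = 65+54+54+54+54+54+54+140 = 529 → 02 11.

0211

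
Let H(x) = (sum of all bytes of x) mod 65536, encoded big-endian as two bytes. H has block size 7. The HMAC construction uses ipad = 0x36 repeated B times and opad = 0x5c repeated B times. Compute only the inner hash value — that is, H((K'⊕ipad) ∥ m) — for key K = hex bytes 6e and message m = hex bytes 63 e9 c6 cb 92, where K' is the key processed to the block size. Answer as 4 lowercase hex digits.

Key hex bytes 6e is 1 byte ≤ B = 7; zero-pad to 7 bytes: K' = 6e 00 00 00 00 00 00.
K' ⊕ ipad = 58 36 36 36 36 36 36.
Inner input = 58 36 36 36 36 36 36 ∥ 63 e9 c6 cb 92.
Inner hash: sum = 88+54+54+54+54+54+54+99+233+198+203+146 = 1291 → 05 0b.

050b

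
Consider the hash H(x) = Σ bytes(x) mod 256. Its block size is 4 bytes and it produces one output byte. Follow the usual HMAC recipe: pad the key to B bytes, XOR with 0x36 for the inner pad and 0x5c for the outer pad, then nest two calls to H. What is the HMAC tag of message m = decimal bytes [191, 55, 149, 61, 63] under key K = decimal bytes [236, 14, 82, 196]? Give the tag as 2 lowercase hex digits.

Key decimal bytes [236, 14, 82, 196] = ec 0e 52 c4 is exactly B = 4 bytes: K' = ec 0e 52 c4.
K' ⊕ ipad = da 38 64 f2.  K' ⊕ opad = b0 52 0e 98.
Inner input = (K'⊕ipad) ∥ m = da 38 64 f2 ∥ bf 37 95 3d 3f.
Inner hash: sum = 218+56+100+242+191+55+149+61+63 = 1135; mod 256 = 111 → 6f.
Outer input = (K'⊕opad) ∥ inner = b0 52 0e 98 ∥ 6f.
Outer hash (tag): sum = 176+82+14+152+111 = 535; mod 256 = 23 → 17.

17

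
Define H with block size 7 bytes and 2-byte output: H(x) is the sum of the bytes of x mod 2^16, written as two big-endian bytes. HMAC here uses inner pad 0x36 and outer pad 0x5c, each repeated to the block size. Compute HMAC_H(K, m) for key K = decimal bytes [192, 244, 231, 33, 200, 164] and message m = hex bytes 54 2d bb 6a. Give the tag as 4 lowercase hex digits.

0476

Key decimal bytes [192, 244, 231, 33, 200, 164] = c0 f4 e7 21 c8 a4 is 6 bytes ≤ B = 7; zero-pad to 7 bytes: K' = c0 f4 e7 21 c8 a4 00.
K' ⊕ ipad = f6 c2 d1 17 fe 92 36.  K' ⊕ opad = 9c a8 bb 7d 94 f8 5c.
Inner input = (K'⊕ipad) ∥ m = f6 c2 d1 17 fe 92 36 ∥ 54 2d bb 6a.
Inner hash: sum = 246+194+209+23+254+146+54+84+45+187+106 = 1548 → 06 0c.
Outer input = (K'⊕opad) ∥ inner = 9c a8 bb 7d 94 f8 5c ∥ 06 0c.
Outer hash (tag): sum = 156+168+187+125+148+248+92+6+12 = 1142 → 04 76.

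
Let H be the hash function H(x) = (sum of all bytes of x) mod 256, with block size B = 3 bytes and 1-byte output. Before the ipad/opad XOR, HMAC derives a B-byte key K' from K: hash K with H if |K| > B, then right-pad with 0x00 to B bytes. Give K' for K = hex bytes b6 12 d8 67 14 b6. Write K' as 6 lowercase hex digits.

|K| = 6 > B = 3, so first hash the key.
H(K): sum = 182+18+216+103+20+182 = 721; mod 256 = 209 → d1.
Zero-pad H(K) = d1 to 3 bytes: K' = d1 00 00.

d10000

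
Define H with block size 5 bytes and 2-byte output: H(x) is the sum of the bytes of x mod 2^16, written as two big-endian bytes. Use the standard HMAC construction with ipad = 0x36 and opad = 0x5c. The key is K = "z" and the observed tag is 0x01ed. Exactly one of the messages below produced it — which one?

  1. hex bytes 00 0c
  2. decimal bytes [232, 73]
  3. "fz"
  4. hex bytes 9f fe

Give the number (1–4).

2

Key "z" = 7a is 1 byte ≤ B = 5; zero-pad to 5 bytes: K' = 7a 00 00 00 00.
K' ⊕ ipad = 4c 36 36 36 36; K' ⊕ opad = 26 5c 5c 5c 5c.
m1: inner = H(4c 36 36 36 36 00 0c) = 01 30; tag = H(26 5c 5c 5c 5c 01 30) = 01c7
m2: inner = H(4c 36 36 36 36 e8 49) = 02 55; tag = H(26 5c 5c 5c 5c 02 55) = 01ed ← matches
m3: inner = H(4c 36 36 36 36 66 7a) = 02 04; tag = H(26 5c 5c 5c 5c 02 04) = 019c
m4: inner = H(4c 36 36 36 36 9f fe) = 02 c1; tag = H(26 5c 5c 5c 5c 02 c1) = 0259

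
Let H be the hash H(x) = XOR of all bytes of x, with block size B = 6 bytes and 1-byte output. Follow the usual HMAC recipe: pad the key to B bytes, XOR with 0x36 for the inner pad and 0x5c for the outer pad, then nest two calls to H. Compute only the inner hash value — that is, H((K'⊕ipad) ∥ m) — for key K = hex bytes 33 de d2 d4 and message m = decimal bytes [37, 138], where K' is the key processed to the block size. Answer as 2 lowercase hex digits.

44

Key hex bytes 33 de d2 d4 is 4 bytes ≤ B = 6; zero-pad to 6 bytes: K' = 33 de d2 d4 00 00.
K' ⊕ ipad = 05 e8 e4 e2 36 36.
Inner input = 05 e8 e4 e2 36 36 ∥ 25 8a.
Inner hash: XOR 05⊕e8⊕e4⊕e2⊕36⊕36⊕25⊕8a = 44.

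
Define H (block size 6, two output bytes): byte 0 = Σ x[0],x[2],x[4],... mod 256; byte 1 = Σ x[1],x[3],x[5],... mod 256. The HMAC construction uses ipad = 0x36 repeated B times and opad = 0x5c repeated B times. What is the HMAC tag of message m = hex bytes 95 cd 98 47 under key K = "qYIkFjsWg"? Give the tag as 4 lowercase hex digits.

c3c4

Key "qYIkFjsWg" = 71 59 49 6b 46 6a 73 57 67 is 9 bytes > B = 6, so hash it first: H(key) = da 85, then zero-pad to 6 bytes: K' = da 85 00 00 00 00.
K' ⊕ ipad = ec b3 36 36 36 36.  K' ⊕ opad = 86 d9 5c 5c 5c 5c.
Inner input = (K'⊕ipad) ∥ m = ec b3 36 36 36 36 ∥ 95 cd 98 47.
Inner hash: even-index sum = 645 mod 256 = 133; odd-index sum = 563 mod 256 = 51 → 85 33.
Outer input = (K'⊕opad) ∥ inner = 86 d9 5c 5c 5c 5c ∥ 85 33.
Outer hash (tag): even-index sum = 451 mod 256 = 195; odd-index sum = 452 mod 256 = 196 → c3 c4.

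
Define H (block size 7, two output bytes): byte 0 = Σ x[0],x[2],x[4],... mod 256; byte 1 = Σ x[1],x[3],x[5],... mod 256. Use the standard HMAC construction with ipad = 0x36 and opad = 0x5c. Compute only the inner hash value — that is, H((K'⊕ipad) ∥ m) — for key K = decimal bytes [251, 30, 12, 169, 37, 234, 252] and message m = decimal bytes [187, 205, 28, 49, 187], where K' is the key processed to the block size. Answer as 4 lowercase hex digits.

Key decimal bytes [251, 30, 12, 169, 37, 234, 252] = fb 1e 0c a9 25 ea fc is exactly B = 7 bytes: K' = fb 1e 0c a9 25 ea fc.
K' ⊕ ipad = cd 28 3a 9f 13 dc ca.
Inner input = cd 28 3a 9f 13 dc ca ∥ bb cd 1c 31 bb.
Inner hash: even-index sum = 738 mod 256 = 226; odd-index sum = 821 mod 256 = 53 → e2 35.

e235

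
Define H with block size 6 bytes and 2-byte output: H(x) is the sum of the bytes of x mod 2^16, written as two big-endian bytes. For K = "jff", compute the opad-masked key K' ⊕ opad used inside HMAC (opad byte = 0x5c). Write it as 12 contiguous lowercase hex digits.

Key "jff" = 6a 66 66 is 3 bytes ≤ B = 6; zero-pad to 6 bytes: K' = 6a 66 66 00 00 00.
XOR each byte with 0x5c: 6a⊕5c=36, 66⊕5c=3a, 66⊕5c=3a, 00⊕5c=5c, 00⊕5c=5c, 00⊕5c=5c.

363a3a5c5c5c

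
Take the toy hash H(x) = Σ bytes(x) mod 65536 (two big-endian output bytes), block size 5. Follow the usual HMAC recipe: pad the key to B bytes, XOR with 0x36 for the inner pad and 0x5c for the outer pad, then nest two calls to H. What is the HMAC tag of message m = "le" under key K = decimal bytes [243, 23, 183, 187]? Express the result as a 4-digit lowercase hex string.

0425

Key decimal bytes [243, 23, 183, 187] = f3 17 b7 bb is 4 bytes ≤ B = 5; zero-pad to 5 bytes: K' = f3 17 b7 bb 00.
K' ⊕ ipad = c5 21 81 8d 36.  K' ⊕ opad = af 4b eb e7 5c.
Inner input = (K'⊕ipad) ∥ m = c5 21 81 8d 36 ∥ 6c 65.
Inner hash: sum = 197+33+129+141+54+108+101 = 763 → 02 fb.
Outer input = (K'⊕opad) ∥ inner = af 4b eb e7 5c ∥ 02 fb.
Outer hash (tag): sum = 175+75+235+231+92+2+251 = 1061 → 04 25.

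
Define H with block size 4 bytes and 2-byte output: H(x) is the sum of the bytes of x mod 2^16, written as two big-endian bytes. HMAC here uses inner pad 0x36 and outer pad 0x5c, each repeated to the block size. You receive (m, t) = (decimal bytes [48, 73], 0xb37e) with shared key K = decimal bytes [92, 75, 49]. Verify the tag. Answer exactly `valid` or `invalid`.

Key decimal bytes [92, 75, 49] = 5c 4b 31 is 3 bytes ≤ B = 4; zero-pad to 4 bytes: K' = 5c 4b 31 00.
K' ⊕ ipad = 6a 7d 07 36; K' ⊕ opad = 00 17 6d 5c.
Inner hash: sum = 106+125+7+54+48+73 = 413 → 01 9d.
Outer hash (recomputed tag): sum = 0+23+109+92+1+157 = 382 → 01 7e.
Recomputed tag = 017e; claimed = b37e → mismatch.

invalid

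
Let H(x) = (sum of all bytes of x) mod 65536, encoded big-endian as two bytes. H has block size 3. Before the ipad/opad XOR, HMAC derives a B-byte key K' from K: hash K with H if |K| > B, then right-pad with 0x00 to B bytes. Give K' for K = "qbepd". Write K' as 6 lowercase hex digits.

|K| = 5 > B = 3, so first hash the key.
H(K): sum = 113+98+101+112+100 = 524 → 02 0c.
Zero-pad H(K) = 02 0c to 3 bytes: K' = 02 0c 00.

020c00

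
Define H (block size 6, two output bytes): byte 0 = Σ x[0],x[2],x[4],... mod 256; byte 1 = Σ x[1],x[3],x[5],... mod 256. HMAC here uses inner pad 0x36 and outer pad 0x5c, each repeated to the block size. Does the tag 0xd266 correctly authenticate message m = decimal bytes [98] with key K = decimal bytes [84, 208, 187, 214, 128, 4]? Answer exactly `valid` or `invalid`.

Key decimal bytes [84, 208, 187, 214, 128, 4] = 54 d0 bb d6 80 04 is exactly B = 6 bytes: K' = 54 d0 bb d6 80 04.
K' ⊕ ipad = 62 e6 8d e0 b6 32; K' ⊕ opad = 08 8c e7 8a dc 58.
Inner hash: even-index sum = 519 mod 256 = 7; odd-index sum = 504 mod 256 = 248 → 07 f8.
Outer hash (recomputed tag): even-index sum = 466 mod 256 = 210; odd-index sum = 614 mod 256 = 102 → d2 66.
Recomputed tag = d266; claimed = d266 → match.

valid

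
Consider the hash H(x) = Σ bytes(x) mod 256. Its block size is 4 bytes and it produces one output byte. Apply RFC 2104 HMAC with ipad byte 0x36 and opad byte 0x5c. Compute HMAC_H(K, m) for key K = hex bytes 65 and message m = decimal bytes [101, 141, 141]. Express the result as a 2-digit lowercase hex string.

Key hex bytes 65 is 1 byte ≤ B = 4; zero-pad to 4 bytes: K' = 65 00 00 00.
K' ⊕ ipad = 53 36 36 36.  K' ⊕ opad = 39 5c 5c 5c.
Inner input = (K'⊕ipad) ∥ m = 53 36 36 36 ∥ 65 8d 8d.
Inner hash: sum = 83+54+54+54+101+141+141 = 628; mod 256 = 116 → 74.
Outer input = (K'⊕opad) ∥ inner = 39 5c 5c 5c ∥ 74.
Outer hash (tag): sum = 57+92+92+92+116 = 449; mod 256 = 193 → c1.

c1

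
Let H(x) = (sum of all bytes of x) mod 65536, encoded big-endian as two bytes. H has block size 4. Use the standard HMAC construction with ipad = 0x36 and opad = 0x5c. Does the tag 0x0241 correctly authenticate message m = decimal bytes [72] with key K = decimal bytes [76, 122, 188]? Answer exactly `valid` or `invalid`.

valid

Key decimal bytes [76, 122, 188] = 4c 7a bc is 3 bytes ≤ B = 4; zero-pad to 4 bytes: K' = 4c 7a bc 00.
K' ⊕ ipad = 7a 4c 8a 36; K' ⊕ opad = 10 26 e0 5c.
Inner hash: sum = 122+76+138+54+72 = 462 → 01 ce.
Outer hash (recomputed tag): sum = 16+38+224+92+1+206 = 577 → 02 41.
Recomputed tag = 0241; claimed = 0241 → match.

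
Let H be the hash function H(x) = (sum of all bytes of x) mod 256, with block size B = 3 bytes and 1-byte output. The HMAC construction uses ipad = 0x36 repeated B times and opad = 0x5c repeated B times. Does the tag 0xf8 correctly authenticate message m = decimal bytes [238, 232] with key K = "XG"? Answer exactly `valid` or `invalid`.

Key "XG" = 58 47 is 2 bytes ≤ B = 3; zero-pad to 3 bytes: K' = 58 47 00.
K' ⊕ ipad = 6e 71 36; K' ⊕ opad = 04 1b 5c.
Inner hash: sum = 110+113+54+238+232 = 747; mod 256 = 235 → eb.
Outer hash (recomputed tag): sum = 4+27+92+235 = 358; mod 256 = 102 → 66.
Recomputed tag = 66; claimed = f8 → mismatch.

invalid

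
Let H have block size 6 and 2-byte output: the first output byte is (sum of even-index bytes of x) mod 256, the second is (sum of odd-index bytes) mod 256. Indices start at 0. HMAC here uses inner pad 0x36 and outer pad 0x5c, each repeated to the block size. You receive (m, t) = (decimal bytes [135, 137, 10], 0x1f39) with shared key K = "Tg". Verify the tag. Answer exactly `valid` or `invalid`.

valid

Key "Tg" = 54 67 is 2 bytes ≤ B = 6; zero-pad to 6 bytes: K' = 54 67 00 00 00 00.
K' ⊕ ipad = 62 51 36 36 36 36; K' ⊕ opad = 08 3b 5c 5c 5c 5c.
Inner hash: even-index sum = 351 mod 256 = 95; odd-index sum = 326 mod 256 = 70 → 5f 46.
Outer hash (recomputed tag): even-index sum = 287 mod 256 = 31; odd-index sum = 313 mod 256 = 57 → 1f 39.
Recomputed tag = 1f39; claimed = 1f39 → match.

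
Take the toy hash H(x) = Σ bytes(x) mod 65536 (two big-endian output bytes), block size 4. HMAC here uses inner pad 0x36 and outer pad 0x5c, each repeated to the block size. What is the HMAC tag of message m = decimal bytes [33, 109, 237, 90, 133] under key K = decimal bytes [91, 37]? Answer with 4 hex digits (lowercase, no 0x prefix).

Key decimal bytes [91, 37] = 5b 25 is 2 bytes ≤ B = 4; zero-pad to 4 bytes: K' = 5b 25 00 00.
K' ⊕ ipad = 6d 13 36 36.  K' ⊕ opad = 07 79 5c 5c.
Inner input = (K'⊕ipad) ∥ m = 6d 13 36 36 ∥ 21 6d ed 5a 85.
Inner hash: sum = 109+19+54+54+33+109+237+90+133 = 838 → 03 46.
Outer input = (K'⊕opad) ∥ inner = 07 79 5c 5c ∥ 03 46.
Outer hash (tag): sum = 7+121+92+92+3+70 = 385 → 01 81.

0181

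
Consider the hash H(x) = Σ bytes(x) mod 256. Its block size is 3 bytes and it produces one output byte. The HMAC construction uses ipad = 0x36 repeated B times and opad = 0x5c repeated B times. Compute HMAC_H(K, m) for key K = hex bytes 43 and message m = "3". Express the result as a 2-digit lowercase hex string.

Key hex bytes 43 is 1 byte ≤ B = 3; zero-pad to 3 bytes: K' = 43 00 00.
K' ⊕ ipad = 75 36 36.  K' ⊕ opad = 1f 5c 5c.
Inner input = (K'⊕ipad) ∥ m = 75 36 36 ∥ 33.
Inner hash: sum = 117+54+54+51 = 276; mod 256 = 20 → 14.
Outer input = (K'⊕opad) ∥ inner = 1f 5c 5c ∥ 14.
Outer hash (tag): sum = 31+92+92+20 = 235 → eb.

eb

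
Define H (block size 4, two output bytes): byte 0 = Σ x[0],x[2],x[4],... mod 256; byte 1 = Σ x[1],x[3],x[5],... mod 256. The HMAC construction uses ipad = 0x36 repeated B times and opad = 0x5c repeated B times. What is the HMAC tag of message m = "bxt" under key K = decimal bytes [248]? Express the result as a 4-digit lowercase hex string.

da9c

Key decimal bytes [248] = f8 is 1 byte ≤ B = 4; zero-pad to 4 bytes: K' = f8 00 00 00.
K' ⊕ ipad = ce 36 36 36.  K' ⊕ opad = a4 5c 5c 5c.
Inner input = (K'⊕ipad) ∥ m = ce 36 36 36 ∥ 62 78 74.
Inner hash: even-index sum = 474 mod 256 = 218; odd-index sum = 228 mod 256 = 228 → da e4.
Outer input = (K'⊕opad) ∥ inner = a4 5c 5c 5c ∥ da e4.
Outer hash (tag): even-index sum = 474 mod 256 = 218; odd-index sum = 412 mod 256 = 156 → da 9c.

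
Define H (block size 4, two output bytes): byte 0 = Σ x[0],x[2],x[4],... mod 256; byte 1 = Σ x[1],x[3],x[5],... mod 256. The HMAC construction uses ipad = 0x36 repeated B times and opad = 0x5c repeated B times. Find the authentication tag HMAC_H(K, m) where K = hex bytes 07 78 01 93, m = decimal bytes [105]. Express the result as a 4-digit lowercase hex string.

89e6

Key hex bytes 07 78 01 93 is exactly B = 4 bytes: K' = 07 78 01 93.
K' ⊕ ipad = 31 4e 37 a5.  K' ⊕ opad = 5b 24 5d cf.
Inner input = (K'⊕ipad) ∥ m = 31 4e 37 a5 ∥ 69.
Inner hash: even-index sum = 209 mod 256 = 209; odd-index sum = 243 mod 256 = 243 → d1 f3.
Outer input = (K'⊕opad) ∥ inner = 5b 24 5d cf ∥ d1 f3.
Outer hash (tag): even-index sum = 393 mod 256 = 137; odd-index sum = 486 mod 256 = 230 → 89 e6.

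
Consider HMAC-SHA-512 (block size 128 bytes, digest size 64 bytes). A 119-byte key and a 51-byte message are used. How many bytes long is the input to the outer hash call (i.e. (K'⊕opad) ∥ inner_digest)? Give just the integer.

Key is 119 ≤ 128 bytes, zero-padded: |K'| = 128.
Outer input = (K'⊕opad) ∥ H(inner) → 128 + 64 = 192 bytes.

192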